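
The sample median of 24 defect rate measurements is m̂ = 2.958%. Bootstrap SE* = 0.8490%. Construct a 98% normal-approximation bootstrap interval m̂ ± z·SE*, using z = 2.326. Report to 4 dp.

(0.9832, 4.9328)

Margin = 2.326 × 0.8490 = 1.97477
Interval: 2.958 ± 1.97477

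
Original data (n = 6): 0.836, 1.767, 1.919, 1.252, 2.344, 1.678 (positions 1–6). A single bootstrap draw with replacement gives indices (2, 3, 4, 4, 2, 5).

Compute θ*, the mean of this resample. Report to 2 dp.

Resample values: 1.767, 1.919, 1.252, 1.252, 1.767, 2.344.
Mean = (1.767 + 1.919 + 1.252 + 1.252 + 1.767 + 2.344) / 6 = 10.3010 / 6 = 1.72

θ* = 1.72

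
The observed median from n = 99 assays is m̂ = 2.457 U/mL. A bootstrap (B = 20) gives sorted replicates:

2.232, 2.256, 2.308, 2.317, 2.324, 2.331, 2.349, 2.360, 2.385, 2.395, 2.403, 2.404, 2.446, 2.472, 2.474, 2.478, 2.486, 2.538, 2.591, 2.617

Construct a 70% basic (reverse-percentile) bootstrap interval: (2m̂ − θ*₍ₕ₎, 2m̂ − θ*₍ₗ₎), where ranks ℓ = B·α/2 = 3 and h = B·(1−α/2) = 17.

(2.428, 2.606)

Percentile endpoints at ranks 3 and 17: θ*₍3₎ = 2.308, θ*₍17₎ = 2.486.
Basic interval reflects these around m̂:
  lower = 2 × 2.457 − 2.486 = 2.428
  upper = 2 × 2.457 − 2.308 = 2.606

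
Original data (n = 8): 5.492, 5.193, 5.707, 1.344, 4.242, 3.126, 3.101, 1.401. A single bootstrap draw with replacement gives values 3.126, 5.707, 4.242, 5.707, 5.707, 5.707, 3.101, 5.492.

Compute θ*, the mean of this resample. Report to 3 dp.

θ* = 4.849

Mean = (3.126 + 5.707 + 4.242 + 5.707 + 5.707 + 5.707 + 3.101 + 5.492) / 8 = 38.7890 / 8 = 4.849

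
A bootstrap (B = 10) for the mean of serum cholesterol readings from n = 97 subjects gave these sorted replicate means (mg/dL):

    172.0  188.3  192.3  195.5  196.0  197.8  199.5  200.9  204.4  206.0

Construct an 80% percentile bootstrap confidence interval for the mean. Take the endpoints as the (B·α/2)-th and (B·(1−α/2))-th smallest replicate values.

α = 0.20; lower rank = 10 × 0.100 = 1; upper rank = 10 × 0.900 = 9.
The 1st smallest replicate is 172.0; the 9th is 204.4.

(172.0, 204.4)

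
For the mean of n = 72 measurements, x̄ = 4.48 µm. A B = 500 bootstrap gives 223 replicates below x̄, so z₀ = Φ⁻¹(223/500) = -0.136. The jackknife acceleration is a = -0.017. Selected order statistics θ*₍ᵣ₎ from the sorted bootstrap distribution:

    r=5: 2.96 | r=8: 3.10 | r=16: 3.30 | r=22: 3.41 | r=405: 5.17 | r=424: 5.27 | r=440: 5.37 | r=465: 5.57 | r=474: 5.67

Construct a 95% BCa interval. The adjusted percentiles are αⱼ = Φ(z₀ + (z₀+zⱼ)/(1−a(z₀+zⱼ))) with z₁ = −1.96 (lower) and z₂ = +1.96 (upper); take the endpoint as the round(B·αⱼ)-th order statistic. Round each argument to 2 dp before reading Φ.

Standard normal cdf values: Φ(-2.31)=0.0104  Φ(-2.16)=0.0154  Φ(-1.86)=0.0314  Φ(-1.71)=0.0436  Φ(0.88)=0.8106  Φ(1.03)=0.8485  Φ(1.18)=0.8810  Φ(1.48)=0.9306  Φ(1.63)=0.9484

Lower: z₀ + z₁ = -0.136 + (-1.960) = -2.096; 1 − a(z₀+z₁) = 1 − (-0.017)(-2.096) = 0.9644; argument = -0.136 + (-2.096)/0.9644 = -2.3094 → -2.31.
α₁ = Φ(-2.31) = 0.0104; rank = round(500 × 0.0104) = 5; θ*₍5₎ = 2.96.
Upper: z₀ + z₂ = 1.824; 1 − a(z₀+z₂) = 1.0310; argument = 1.6331 → 1.63; α₂ = 0.9484; rank = 474; θ*₍474₎ = 5.67.

(2.96, 5.67)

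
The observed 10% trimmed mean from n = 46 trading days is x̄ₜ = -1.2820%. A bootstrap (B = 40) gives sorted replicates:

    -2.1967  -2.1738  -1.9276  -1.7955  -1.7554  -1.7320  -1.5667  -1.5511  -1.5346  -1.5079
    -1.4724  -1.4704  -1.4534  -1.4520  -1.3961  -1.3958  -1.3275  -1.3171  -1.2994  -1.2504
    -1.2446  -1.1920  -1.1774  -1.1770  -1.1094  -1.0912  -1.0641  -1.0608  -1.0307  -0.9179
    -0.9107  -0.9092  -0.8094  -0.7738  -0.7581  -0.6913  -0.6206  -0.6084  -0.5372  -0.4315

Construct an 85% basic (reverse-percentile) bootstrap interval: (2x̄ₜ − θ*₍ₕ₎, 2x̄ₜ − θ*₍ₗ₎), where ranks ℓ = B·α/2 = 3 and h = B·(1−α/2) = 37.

(-1.9434, -0.6364)

Percentile endpoints at ranks 3 and 37: θ*₍3₎ = -1.9276, θ*₍37₎ = -0.6206.
Basic interval reflects these around x̄ₜ:
  lower = 2 × -1.2820 − -0.6206 = -1.9434
  upper = 2 × -1.2820 − -1.9276 = -0.6364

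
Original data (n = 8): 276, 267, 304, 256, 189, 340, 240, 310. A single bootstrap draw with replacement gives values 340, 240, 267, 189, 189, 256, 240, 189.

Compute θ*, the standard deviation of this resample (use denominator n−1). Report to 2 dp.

Mean = 238.7500; sum of squared deviations = 18775.5000
s² = 18775.5000 / 7 = 2682.2143
s = √2682.2143 = 51.79

θ* = 51.79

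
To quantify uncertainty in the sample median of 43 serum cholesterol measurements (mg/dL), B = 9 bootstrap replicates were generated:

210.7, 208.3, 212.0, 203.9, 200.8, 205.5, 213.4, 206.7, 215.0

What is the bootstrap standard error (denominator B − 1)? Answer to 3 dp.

Bootstrap SE is the standard deviation of the 9 replicate medians.
Mean of replicates: (210.7 + 208.3 + 212.0 + 203.9 + 200.8 + 205.5 + 213.4 + 206.7 + 215.0) / 9 = 1876.3000 / 9 = 208.4778
Sum of squared deviations: (+2.2222)² + (−0.1778)² + (+3.5222)² + (−4.5778)² + (−7.6778)² + (−2.9778)² + (+4.9222)² + (−1.7778)² + (+6.5222)² = 176.0756
Variance = 176.0756 / 8 = 22.0094
SE* = √22.0094

SE* = 4.691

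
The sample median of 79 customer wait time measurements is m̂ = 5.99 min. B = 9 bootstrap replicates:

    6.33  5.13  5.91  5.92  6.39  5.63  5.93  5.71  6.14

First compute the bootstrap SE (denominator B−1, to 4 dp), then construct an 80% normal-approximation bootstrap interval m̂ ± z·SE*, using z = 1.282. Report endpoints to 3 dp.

Mean of replicates = 5.8989; sum of squared deviations = 1.1859; SE* = √(1.1859/8) = 0.3850
Margin = 1.282 × 0.3850 = 0.4936
Interval: 5.99 ± 0.4936

(5.496, 6.484)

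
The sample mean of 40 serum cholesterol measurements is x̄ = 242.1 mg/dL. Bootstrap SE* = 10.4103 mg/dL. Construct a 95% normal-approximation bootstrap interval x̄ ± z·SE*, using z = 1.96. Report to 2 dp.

(221.70, 262.50)

Margin = 1.96 × 10.4103 = 20.404
Interval: 242.1 ± 20.404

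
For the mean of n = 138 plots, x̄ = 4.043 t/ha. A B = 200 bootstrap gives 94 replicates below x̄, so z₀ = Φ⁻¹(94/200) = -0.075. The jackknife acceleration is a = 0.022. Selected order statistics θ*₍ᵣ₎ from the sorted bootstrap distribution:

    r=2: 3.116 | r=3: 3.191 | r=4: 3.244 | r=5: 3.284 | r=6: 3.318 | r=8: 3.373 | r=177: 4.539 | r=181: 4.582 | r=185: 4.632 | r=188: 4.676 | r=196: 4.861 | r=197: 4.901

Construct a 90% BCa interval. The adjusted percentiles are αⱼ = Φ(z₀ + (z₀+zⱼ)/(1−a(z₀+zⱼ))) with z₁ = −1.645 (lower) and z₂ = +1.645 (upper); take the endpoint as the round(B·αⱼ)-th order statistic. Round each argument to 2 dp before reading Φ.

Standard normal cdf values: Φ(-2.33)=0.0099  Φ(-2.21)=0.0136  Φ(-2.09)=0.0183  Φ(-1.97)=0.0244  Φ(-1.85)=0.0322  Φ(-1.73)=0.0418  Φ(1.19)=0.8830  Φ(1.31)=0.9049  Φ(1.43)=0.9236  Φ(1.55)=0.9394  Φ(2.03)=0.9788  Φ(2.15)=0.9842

(3.373, 4.676)

Lower: z₀ + z₁ = -0.075 + (-1.645) = -1.720; 1 − a(z₀+z₁) = 1 − (0.022)(-1.720) = 1.0378; argument = -0.075 + (-1.720)/1.0378 = -1.7323 → -1.73.
α₁ = Φ(-1.73) = 0.0418; rank = round(200 × 0.0418) = 8; θ*₍8₎ = 3.373.
Upper: z₀ + z₂ = 1.570; 1 − a(z₀+z₂) = 0.9655; argument = 1.5512 → 1.55; α₂ = 0.9394; rank = 188; θ*₍188₎ = 4.676.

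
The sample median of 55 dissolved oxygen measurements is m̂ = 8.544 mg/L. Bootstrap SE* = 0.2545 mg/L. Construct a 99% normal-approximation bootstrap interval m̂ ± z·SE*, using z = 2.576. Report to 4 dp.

(7.8884, 9.1996)

Margin = 2.576 × 0.2545 = 0.65559
Interval: 8.544 ± 0.65559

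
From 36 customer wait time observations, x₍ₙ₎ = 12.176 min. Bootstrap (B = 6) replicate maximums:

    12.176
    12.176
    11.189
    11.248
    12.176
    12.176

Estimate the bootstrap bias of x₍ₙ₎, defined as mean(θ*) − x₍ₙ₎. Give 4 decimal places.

mean(θ*) = (12.176 + 12.176 + 11.189 + 11.248 + 12.176 + 12.176) / 6 = 11.85683
bias = 11.85683 − 12.176

bias = −0.3192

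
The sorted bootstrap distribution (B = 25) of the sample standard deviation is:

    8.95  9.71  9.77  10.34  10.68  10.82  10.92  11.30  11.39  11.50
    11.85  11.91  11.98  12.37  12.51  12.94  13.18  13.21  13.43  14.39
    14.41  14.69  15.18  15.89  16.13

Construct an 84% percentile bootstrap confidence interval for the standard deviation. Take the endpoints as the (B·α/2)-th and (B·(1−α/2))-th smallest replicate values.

(9.71, 15.18)

α = 0.16; lower rank = 25 × 0.080 = 2; upper rank = 25 × 0.920 = 23.
The 2nd smallest replicate is 9.71; the 23rd is 15.18.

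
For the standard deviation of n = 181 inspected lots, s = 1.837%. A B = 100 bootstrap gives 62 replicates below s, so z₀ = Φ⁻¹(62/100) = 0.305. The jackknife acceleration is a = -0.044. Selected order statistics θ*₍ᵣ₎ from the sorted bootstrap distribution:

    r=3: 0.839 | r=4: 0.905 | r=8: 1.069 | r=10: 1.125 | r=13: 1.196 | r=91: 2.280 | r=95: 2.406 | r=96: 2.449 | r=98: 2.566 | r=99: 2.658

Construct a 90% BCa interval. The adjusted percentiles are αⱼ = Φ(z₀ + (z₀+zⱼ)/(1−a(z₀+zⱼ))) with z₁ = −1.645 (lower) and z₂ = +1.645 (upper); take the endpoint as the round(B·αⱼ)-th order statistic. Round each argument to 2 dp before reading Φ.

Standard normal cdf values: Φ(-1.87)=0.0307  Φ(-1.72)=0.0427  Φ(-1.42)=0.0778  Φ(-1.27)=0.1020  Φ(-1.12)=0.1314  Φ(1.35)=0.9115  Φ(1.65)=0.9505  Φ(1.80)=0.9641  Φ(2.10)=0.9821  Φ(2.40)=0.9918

Lower: z₀ + z₁ = 0.305 + (-1.645) = -1.340; 1 − a(z₀+z₁) = 1 − (-0.044)(-1.340) = 0.9410; argument = 0.305 + (-1.340)/0.9410 = -1.1190 → -1.12.
α₁ = Φ(-1.12) = 0.1314; rank = round(100 × 0.1314) = 13; θ*₍13₎ = 1.196.
Upper: z₀ + z₂ = 1.950; 1 − a(z₀+z₂) = 1.0858; argument = 2.1009 → 2.10; α₂ = 0.9821; rank = 98; θ*₍98₎ = 2.566.

(1.196, 2.566)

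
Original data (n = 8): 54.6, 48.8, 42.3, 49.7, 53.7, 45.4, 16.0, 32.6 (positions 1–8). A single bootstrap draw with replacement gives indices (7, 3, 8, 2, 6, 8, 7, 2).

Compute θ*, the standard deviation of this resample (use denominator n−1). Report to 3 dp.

θ* = 13.496

Resample values: 16.0, 42.3, 32.6, 48.8, 45.4, 32.6, 16.0, 48.8.
Mean = 35.3125; sum of squared deviations = 1275.0687
s² = 1275.0687 / 7 = 182.1527
s = √182.1527 = 13.496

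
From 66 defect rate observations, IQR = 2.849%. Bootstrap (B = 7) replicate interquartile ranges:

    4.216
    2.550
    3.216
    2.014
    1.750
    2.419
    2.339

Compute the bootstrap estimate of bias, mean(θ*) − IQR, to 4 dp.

mean(θ*) = (4.216 + 2.550 + 3.216 + 2.014 + 1.750 + 2.419 + 2.339) / 7 = 2.64343
bias = 2.64343 − 2.849

bias = −0.2056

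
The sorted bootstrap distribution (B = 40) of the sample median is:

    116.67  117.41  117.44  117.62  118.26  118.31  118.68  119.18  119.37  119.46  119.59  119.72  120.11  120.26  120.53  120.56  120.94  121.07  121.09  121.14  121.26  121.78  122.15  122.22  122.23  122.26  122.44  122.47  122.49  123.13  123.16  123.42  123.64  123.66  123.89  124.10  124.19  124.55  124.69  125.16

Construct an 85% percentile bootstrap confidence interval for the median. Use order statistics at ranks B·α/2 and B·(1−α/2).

α = 0.15; lower rank = 40 × 0.075 = 3; upper rank = 40 × 0.925 = 37.
The 3rd smallest replicate is 117.44; the 37th is 124.19.

(117.44, 124.19)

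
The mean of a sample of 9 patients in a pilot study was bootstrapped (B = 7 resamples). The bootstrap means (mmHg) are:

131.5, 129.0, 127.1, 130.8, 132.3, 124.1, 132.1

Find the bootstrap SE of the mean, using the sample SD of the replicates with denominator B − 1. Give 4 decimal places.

SE* = 3.0397

Bootstrap SE is the standard deviation of the 7 replicate means.
Mean of replicates: (131.5 + 129.0 + 127.1 + 130.8 + 132.3 + 124.1 + 132.1) / 7 = 906.90000 / 7 = 129.55714
Sum of squared deviations: (+1.94286)² + (−0.55714)² + (−2.45714)² + (+1.24286)² + (+2.74286)² + (−5.45714)² + (+2.54286)² = 55.43714
Variance = 55.43714 / 6 = 9.23952
SE* = √9.23952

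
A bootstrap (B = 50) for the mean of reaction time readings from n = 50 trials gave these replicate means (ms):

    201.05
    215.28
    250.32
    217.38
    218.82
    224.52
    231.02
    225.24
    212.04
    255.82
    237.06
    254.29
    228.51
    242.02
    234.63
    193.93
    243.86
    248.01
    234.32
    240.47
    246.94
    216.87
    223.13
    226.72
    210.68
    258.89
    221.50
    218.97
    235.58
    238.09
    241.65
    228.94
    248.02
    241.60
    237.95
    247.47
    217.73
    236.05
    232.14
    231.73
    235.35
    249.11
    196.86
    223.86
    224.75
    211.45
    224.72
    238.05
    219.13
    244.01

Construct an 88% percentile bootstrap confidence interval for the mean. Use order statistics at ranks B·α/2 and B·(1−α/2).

Sorted replicates: 193.93, 196.86, 201.05, 210.68, 211.45, 212.04, 215.28, 216.87, 217.38, 217.73, 218.82, 218.97, 219.13, 221.50, 223.13, 223.86, 224.52, 224.72, 224.75, 225.24, 226.72, 228.51, 228.94, 231.02, 231.73, 232.14, 234.32, 234.63, 235.35, 235.58, 236.05, 237.06, 237.95, 238.05, 238.09, 240.47, 241.60, 241.65, 242.02, 243.86, 244.01, 246.94, 247.47, 248.01, 248.02, 249.11, 250.32, 254.29, 255.82, 258.89
α = 0.12; lower rank = 50 × 0.060 = 3; upper rank = 50 × 0.940 = 47.
The 3rd smallest replicate is 201.05; the 47th is 250.32.

(201.05, 250.32)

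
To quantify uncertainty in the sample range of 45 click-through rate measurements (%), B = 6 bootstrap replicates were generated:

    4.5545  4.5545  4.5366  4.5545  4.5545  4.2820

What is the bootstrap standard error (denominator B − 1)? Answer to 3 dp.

SE* = 0.110

Bootstrap SE is the standard deviation of the 6 replicate ranges.
Mean of replicates: (4.5545 + 4.5545 + 4.5366 + 4.5545 + 4.5545 + 4.2820) / 6 = 27.03660 / 6 = 4.50610
Sum of squared deviations: (+0.04840)² + (+0.04840)² + (+0.03050)² + (+0.04840)² + (+0.04840)² + (−0.22410)² = 0.06052
Variance = 0.06052 / 5 = 0.01210
SE* = √0.01210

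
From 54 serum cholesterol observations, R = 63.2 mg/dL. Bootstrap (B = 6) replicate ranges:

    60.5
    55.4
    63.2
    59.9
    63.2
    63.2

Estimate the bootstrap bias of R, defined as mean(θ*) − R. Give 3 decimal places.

bias = −2.300

mean(θ*) = (60.5 + 55.4 + 63.2 + 59.9 + 63.2 + 63.2) / 6 = 60.9000
bias = 60.9000 − 63.2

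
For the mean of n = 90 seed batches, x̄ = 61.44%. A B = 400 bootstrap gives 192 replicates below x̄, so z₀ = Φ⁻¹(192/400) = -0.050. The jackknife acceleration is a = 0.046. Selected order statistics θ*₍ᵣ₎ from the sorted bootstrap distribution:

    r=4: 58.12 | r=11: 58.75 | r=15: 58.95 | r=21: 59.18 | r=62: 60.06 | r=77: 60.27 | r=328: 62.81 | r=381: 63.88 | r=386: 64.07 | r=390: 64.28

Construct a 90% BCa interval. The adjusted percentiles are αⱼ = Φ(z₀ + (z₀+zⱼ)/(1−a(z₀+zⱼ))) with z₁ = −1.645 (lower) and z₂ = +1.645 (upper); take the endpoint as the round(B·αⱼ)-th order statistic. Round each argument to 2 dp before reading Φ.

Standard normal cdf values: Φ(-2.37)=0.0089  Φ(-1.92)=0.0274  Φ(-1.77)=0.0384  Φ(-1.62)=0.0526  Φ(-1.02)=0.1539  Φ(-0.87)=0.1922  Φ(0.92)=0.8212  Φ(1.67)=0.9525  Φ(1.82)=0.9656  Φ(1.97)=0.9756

(59.18, 63.88)

Lower: z₀ + z₁ = -0.050 + (-1.645) = -1.695; 1 − a(z₀+z₁) = 1 − (0.046)(-1.695) = 1.0780; argument = -0.050 + (-1.695)/1.0780 = -1.6224 → -1.62.
α₁ = Φ(-1.62) = 0.0526; rank = round(400 × 0.0526) = 21; θ*₍21₎ = 59.18.
Upper: z₀ + z₂ = 1.595; 1 − a(z₀+z₂) = 0.9266; argument = 1.6713 → 1.67; α₂ = 0.9525; rank = 381; θ*₍381₎ = 63.88.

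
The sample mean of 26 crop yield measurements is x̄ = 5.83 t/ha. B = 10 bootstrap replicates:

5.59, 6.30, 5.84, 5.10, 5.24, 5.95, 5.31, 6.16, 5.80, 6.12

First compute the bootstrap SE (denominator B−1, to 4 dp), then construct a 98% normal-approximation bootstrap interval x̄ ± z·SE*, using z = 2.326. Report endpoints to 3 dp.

(4.862, 6.798)

Mean of replicates = 5.7410; sum of squared deviations = 1.5591; SE* = √(1.5591/9) = 0.4162
Margin = 2.326 × 0.4162 = 0.9681
Interval: 5.83 ± 0.9681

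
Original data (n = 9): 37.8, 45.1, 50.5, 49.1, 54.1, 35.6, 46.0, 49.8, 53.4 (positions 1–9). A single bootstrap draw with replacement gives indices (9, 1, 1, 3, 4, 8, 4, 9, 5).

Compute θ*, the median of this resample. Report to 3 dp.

Resample values: 53.4, 37.8, 37.8, 50.5, 49.1, 49.8, 49.1, 53.4, 54.1.
Sorted: 37.8, 37.8, 49.1, 49.1, 49.8, 50.5, 53.4, 53.4, 54.1
Median = middle value = 49.800

θ* = 49.800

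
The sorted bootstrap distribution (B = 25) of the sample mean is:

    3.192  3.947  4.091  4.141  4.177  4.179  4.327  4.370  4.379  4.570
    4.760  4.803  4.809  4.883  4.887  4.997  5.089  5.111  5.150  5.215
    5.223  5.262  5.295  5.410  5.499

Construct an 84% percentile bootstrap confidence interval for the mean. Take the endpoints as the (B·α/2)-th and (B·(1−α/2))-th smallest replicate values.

α = 0.16; lower rank = 25 × 0.080 = 2; upper rank = 25 × 0.920 = 23.
The 2nd smallest replicate is 3.947; the 23rd is 5.295.

(3.947, 5.295)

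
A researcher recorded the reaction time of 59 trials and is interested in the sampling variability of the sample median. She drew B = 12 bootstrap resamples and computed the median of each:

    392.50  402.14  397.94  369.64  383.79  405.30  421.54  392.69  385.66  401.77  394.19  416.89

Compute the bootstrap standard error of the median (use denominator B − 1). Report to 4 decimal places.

SE* = 14.1908

Bootstrap SE is the standard deviation of the 12 replicate medians.
Mean of replicates: (392.50 + 402.14 + 397.94 + 369.64 + 383.79 + 405.30 + 421.54 + 392.69 + 385.66 + 401.77 + 394.19 + 416.89) / 12 = 4764.05000 / 12 = 397.00417
Sum of squared deviations: (−4.50417)² + (+5.13583)² + (+0.93583)² + (−27.36417)² + (−13.21417)² + (+8.29583)² + (+24.53583)² + (−4.31417)² + (−11.34417)² + (+4.76583)² + (−2.81417)² + (+19.88583)² = 2215.16109
Variance = 2215.16109 / 11 = 201.37828
SE* = √201.37828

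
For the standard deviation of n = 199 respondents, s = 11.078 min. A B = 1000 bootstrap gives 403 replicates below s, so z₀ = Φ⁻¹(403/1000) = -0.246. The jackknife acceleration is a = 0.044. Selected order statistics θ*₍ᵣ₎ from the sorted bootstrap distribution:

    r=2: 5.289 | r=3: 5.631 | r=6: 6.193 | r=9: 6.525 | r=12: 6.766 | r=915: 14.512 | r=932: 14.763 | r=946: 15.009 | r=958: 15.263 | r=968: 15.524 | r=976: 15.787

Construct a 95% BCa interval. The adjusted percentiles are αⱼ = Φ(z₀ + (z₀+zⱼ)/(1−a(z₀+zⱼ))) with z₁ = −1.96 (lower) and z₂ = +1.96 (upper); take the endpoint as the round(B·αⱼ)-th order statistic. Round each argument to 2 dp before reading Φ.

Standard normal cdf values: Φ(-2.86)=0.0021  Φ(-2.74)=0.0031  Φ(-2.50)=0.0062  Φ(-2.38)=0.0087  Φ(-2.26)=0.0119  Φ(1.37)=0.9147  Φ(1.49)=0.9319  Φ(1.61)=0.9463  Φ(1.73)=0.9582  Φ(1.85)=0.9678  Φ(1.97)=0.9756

(6.766, 15.009)

Lower: z₀ + z₁ = -0.246 + (-1.960) = -2.206; 1 − a(z₀+z₁) = 1 − (0.044)(-2.206) = 1.0971; argument = -0.246 + (-2.206)/1.0971 = -2.2568 → -2.26.
α₁ = Φ(-2.26) = 0.0119; rank = round(1000 × 0.0119) = 12; θ*₍12₎ = 6.766.
Upper: z₀ + z₂ = 1.714; 1 − a(z₀+z₂) = 0.9246; argument = 1.6078 → 1.61; α₂ = 0.9463; rank = 946; θ*₍946₎ = 15.009.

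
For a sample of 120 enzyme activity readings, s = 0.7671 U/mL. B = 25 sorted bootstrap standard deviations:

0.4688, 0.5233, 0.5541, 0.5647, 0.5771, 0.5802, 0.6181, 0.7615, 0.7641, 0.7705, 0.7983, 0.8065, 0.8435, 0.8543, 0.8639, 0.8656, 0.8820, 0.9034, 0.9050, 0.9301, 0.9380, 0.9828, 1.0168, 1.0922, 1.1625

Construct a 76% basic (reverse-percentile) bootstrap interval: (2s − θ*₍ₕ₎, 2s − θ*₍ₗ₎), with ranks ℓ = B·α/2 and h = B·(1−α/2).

Percentile endpoints at ranks 3 and 22: θ*₍3₎ = 0.5541, θ*₍22₎ = 0.9828.
Basic interval reflects these around s:
  lower = 2 × 0.7671 − 0.9828 = 0.5514
  upper = 2 × 0.7671 − 0.5541 = 0.9801

(0.5514, 0.9801)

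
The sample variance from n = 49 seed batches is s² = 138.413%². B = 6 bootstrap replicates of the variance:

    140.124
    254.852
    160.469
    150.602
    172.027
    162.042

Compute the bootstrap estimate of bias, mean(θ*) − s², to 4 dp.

bias = +34.9397

mean(θ*) = (140.124 + 254.852 + 160.469 + 150.602 + 172.027 + 162.042) / 6 = 173.35267
bias = 173.35267 − 138.413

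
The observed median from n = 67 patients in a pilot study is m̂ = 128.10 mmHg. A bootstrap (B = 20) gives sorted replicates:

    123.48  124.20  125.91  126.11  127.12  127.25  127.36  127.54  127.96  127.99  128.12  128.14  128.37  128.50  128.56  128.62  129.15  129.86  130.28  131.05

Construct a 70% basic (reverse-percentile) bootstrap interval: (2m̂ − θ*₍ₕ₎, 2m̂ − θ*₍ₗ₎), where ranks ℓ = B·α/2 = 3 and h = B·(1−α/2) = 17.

Percentile endpoints at ranks 3 and 17: θ*₍3₎ = 125.91, θ*₍17₎ = 129.15.
Basic interval reflects these around m̂:
  lower = 2 × 128.10 − 129.15 = 127.05
  upper = 2 × 128.10 − 125.91 = 130.29

(127.05, 130.29)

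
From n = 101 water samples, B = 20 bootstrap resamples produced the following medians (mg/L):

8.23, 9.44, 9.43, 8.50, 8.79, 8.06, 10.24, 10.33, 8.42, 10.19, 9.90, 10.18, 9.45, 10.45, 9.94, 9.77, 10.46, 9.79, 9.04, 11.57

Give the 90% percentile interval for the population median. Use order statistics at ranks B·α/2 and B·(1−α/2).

(8.06, 10.46)

Sorted replicates: 8.06, 8.23, 8.42, 8.50, 8.79, 9.04, 9.43, 9.44, 9.45, 9.77, 9.79, 9.90, 9.94, 10.18, 10.19, 10.24, 10.33, 10.45, 10.46, 11.57
α = 0.10; lower rank = 20 × 0.050 = 1; upper rank = 20 × 0.950 = 19.
The 1st smallest replicate is 8.06; the 19th is 10.46.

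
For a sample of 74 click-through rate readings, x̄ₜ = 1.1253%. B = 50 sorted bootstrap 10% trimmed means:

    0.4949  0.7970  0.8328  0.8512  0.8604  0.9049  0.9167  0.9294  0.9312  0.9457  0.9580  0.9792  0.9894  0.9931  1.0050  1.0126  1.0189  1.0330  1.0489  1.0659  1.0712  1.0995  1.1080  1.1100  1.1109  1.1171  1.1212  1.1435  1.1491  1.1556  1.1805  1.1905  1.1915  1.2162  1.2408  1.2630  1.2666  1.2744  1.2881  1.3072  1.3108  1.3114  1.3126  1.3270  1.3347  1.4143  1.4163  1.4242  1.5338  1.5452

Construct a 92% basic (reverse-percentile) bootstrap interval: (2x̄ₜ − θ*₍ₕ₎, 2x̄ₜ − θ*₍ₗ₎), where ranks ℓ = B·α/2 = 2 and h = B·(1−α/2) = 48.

(0.8264, 1.4536)

Percentile endpoints at ranks 2 and 48: θ*₍2₎ = 0.7970, θ*₍48₎ = 1.4242.
Basic interval reflects these around x̄ₜ:
  lower = 2 × 1.1253 − 1.4242 = 0.8264
  upper = 2 × 1.1253 − 0.7970 = 1.4536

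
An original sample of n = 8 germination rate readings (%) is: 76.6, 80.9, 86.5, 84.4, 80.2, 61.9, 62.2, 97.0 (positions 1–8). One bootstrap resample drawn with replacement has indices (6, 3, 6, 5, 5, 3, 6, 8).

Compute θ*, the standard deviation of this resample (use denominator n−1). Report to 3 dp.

Resample values: 61.9, 86.5, 61.9, 80.2, 80.2, 86.5, 61.9, 97.0.
Mean = 77.0125; sum of squared deviations = 1285.0088
s² = 1285.0088 / 7 = 183.5727
s = √183.5727 = 13.549

θ* = 13.549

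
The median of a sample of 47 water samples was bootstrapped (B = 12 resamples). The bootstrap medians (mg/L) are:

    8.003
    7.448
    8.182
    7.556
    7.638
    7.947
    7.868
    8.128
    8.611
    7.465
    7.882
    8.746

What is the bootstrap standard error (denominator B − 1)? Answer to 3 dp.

SE* = 0.417

Bootstrap SE is the standard deviation of the 12 replicate medians.
Mean of replicates: (8.003 + 7.448 + 8.182 + 7.556 + 7.638 + 7.947 + 7.868 + 8.128 + 8.611 + 7.465 + 7.882 + 8.746) / 12 = 95.4740 / 12 = 7.9562
Sum of squared deviations: (+0.0468)² + (−0.5082)² + (+0.2258)² + (−0.4002)² + (−0.3182)² + (−0.0092)² + (−0.0882)² + (+0.1718)² + (+0.6548)² + (−0.4912)² + (−0.0742)² + (+0.7898)² = 1.9096
Variance = 1.9096 / 11 = 0.1736
SE* = √0.1736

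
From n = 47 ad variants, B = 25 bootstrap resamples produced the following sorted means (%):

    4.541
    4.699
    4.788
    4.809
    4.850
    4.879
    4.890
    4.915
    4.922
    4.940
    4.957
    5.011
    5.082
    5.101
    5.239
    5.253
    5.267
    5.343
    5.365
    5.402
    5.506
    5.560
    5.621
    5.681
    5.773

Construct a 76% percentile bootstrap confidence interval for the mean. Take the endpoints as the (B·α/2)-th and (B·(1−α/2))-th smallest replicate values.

α = 0.24; lower rank = 25 × 0.120 = 3; upper rank = 25 × 0.880 = 22.
The 3rd smallest replicate is 4.788; the 22nd is 5.560.

(4.788, 5.560)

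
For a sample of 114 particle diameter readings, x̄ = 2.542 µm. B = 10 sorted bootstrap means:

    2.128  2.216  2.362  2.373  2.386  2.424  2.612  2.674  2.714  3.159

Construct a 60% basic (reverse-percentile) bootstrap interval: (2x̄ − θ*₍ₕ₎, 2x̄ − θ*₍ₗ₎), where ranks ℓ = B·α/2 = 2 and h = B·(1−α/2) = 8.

(2.410, 2.868)

Percentile endpoints at ranks 2 and 8: θ*₍2₎ = 2.216, θ*₍8₎ = 2.674.
Basic interval reflects these around x̄:
  lower = 2 × 2.542 − 2.674 = 2.410
  upper = 2 × 2.542 − 2.216 = 2.868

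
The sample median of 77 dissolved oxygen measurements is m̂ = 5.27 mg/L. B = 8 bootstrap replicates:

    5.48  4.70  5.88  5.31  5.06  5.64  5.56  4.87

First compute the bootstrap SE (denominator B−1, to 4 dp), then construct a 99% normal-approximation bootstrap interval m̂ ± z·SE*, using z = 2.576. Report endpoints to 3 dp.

(4.224, 6.316)

Mean of replicates = 5.3125; sum of squared deviations = 1.1533; SE* = √(1.1533/7) = 0.4059
Margin = 2.576 × 0.4059 = 1.0456
Interval: 5.27 ± 1.0456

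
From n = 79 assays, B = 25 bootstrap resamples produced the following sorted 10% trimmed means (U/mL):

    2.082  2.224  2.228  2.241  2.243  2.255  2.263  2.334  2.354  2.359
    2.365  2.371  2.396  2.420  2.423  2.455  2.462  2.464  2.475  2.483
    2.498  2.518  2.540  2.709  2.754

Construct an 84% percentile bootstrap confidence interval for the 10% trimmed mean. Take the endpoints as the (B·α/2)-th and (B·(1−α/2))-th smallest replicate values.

α = 0.16; lower rank = 25 × 0.080 = 2; upper rank = 25 × 0.920 = 23.
The 2nd smallest replicate is 2.224; the 23rd is 2.540.

(2.224, 2.540)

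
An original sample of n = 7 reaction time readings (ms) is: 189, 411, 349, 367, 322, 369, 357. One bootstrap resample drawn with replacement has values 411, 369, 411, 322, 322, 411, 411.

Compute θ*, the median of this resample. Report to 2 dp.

θ* = 411.00

Sorted: 322, 322, 369, 411, 411, 411, 411
Median = middle value = 411.00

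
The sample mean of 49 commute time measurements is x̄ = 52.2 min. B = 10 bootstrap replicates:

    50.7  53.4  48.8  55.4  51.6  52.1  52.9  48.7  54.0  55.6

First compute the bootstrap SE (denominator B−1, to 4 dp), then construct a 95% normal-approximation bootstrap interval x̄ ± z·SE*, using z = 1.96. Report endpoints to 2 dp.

(47.43, 56.97)

Mean of replicates = 52.3200; sum of squared deviations = 53.2560; SE* = √(53.2560/9) = 2.4326
Margin = 1.96 × 2.4326 = 4.768
Interval: 52.2 ± 4.768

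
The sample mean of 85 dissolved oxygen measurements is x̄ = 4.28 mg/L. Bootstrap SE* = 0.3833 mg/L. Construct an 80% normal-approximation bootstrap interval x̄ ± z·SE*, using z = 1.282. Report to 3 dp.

(3.789, 4.771)

Margin = 1.282 × 0.3833 = 0.4914
Interval: 4.28 ± 0.4914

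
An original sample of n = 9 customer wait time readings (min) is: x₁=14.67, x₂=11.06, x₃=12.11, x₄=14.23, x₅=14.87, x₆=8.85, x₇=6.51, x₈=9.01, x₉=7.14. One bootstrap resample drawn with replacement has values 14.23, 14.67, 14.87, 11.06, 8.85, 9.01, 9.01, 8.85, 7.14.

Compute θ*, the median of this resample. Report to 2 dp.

Sorted: 7.14, 8.85, 8.85, 9.01, 9.01, 11.06, 14.23, 14.67, 14.87
Median = middle value = 9.01

θ* = 9.01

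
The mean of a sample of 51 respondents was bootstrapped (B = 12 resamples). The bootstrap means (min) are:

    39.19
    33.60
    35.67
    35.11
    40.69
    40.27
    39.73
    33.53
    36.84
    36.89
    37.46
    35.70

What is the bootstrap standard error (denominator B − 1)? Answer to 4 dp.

Bootstrap SE is the standard deviation of the 12 replicate means.
Mean of replicates: (39.19 + 33.60 + 35.67 + 35.11 + 40.69 + 40.27 + 39.73 + 33.53 + 36.84 + 36.89 + 37.46 + 35.70) / 12 = 444.68000 / 12 = 37.05667
Sum of squared deviations: (+2.13333)² + (−3.45667)² + (−1.38667)² + (−1.94667)² + (+3.63333)² + (+3.21333)² + (+2.67333)² + (−3.52667)² + (−0.21667)² + (−0.16667)² + (+0.40333)² + (−1.35667)² = 67.40067
Variance = 67.40067 / 11 = 6.12733
SE* = √6.12733

SE* = 2.4753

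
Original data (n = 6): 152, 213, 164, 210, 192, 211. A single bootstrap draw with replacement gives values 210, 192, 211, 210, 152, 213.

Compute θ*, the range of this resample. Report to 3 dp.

Range = 213 − 152 = 61.000

θ* = 61.000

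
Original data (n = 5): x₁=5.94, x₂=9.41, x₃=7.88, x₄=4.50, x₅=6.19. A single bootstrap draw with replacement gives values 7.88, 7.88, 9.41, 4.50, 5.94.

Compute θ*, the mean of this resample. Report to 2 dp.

Mean = (7.88 + 7.88 + 9.41 + 4.50 + 5.94) / 5 = 35.610 / 5 = 7.12

θ* = 7.12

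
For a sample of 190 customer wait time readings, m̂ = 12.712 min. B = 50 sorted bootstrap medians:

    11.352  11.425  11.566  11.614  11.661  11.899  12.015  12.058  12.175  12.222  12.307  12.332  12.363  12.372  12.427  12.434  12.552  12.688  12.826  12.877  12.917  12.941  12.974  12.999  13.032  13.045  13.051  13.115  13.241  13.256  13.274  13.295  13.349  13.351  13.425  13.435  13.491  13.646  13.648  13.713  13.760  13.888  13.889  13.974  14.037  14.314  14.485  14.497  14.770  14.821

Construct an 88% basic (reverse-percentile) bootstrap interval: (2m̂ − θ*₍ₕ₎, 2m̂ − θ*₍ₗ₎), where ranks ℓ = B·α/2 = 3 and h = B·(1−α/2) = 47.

Percentile endpoints at ranks 3 and 47: θ*₍3₎ = 11.566, θ*₍47₎ = 14.485.
Basic interval reflects these around m̂:
  lower = 2 × 12.712 − 14.485 = 10.939
  upper = 2 × 12.712 − 11.566 = 13.858

(10.939, 13.858)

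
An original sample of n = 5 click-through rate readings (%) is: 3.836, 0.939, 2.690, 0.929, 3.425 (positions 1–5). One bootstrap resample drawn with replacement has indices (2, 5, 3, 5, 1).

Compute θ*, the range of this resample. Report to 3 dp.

Resample values: 0.939, 3.425, 2.690, 3.425, 3.836.
Range = 3.836 − 0.939 = 2.897

θ* = 2.897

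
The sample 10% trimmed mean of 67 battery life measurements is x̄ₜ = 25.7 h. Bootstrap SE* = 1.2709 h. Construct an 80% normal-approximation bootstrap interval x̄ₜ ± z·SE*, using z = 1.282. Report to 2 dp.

Margin = 1.282 × 1.2709 = 1.629
Interval: 25.7 ± 1.629

(24.07, 27.33)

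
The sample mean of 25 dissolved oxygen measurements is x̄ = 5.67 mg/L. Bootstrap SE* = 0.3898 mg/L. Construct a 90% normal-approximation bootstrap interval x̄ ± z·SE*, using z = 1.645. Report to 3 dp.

Margin = 1.645 × 0.3898 = 0.6412
Interval: 5.67 ± 0.6412

(5.029, 6.311)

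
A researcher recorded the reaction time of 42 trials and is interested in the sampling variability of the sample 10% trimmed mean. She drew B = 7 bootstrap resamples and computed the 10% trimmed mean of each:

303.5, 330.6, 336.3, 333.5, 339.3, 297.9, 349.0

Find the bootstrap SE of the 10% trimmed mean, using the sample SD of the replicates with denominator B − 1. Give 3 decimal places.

Bootstrap SE is the standard deviation of the 7 replicate 10% trimmed means.
Mean of replicates: (303.5 + 330.6 + 336.3 + 333.5 + 339.3 + 297.9 + 349.0) / 7 = 2290.1000 / 7 = 327.1571
Sum of squared deviations: (−23.6571)² + (+3.4429)² + (+9.1429)² + (+6.3429)² + (+12.1429)² + (−29.2571)² + (+21.8429)² = 2175.8771
Variance = 2175.8771 / 6 = 362.6462
SE* = √362.6462

SE* = 19.043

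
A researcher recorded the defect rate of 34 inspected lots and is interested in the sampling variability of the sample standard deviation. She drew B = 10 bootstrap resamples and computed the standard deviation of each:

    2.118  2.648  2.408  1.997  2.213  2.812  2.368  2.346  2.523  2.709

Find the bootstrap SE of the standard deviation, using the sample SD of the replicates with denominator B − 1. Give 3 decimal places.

Bootstrap SE is the standard deviation of the 10 replicate standard deviations.
Mean of replicates: (2.118 + 2.648 + 2.408 + 1.997 + 2.213 + 2.812 + 2.368 + 2.346 + 2.523 + 2.709) / 10 = 24.1420 / 10 = 2.4142
Sum of squared deviations: (−0.2962)² + (+0.2338)² + (−0.0062)² + (−0.4172)² + (−0.2012)² + (+0.3978)² + (−0.0462)² + (−0.0682)² + (+0.1088)² + (+0.2948)² = 0.6207
Variance = 0.6207 / 9 = 0.0690
SE* = √0.0690

SE* = 0.263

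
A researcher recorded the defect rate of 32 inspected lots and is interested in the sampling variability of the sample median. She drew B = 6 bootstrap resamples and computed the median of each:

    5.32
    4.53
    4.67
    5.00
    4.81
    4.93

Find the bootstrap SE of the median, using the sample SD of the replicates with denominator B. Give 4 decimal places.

Bootstrap SE is the standard deviation of the 6 replicate medians.
Mean of replicates: (5.32 + 4.53 + 4.67 + 5.00 + 4.81 + 4.93) / 6 = 29.26000 / 6 = 4.87667
Sum of squared deviations: (+0.44333)² + (−0.34667)² + (−0.20667)² + (+0.12333)² + (−0.06667)² + (+0.05333)² = 0.38193
Variance = 0.38193 / 6 = 0.06366
SE* = √0.06366

SE* = 0.2523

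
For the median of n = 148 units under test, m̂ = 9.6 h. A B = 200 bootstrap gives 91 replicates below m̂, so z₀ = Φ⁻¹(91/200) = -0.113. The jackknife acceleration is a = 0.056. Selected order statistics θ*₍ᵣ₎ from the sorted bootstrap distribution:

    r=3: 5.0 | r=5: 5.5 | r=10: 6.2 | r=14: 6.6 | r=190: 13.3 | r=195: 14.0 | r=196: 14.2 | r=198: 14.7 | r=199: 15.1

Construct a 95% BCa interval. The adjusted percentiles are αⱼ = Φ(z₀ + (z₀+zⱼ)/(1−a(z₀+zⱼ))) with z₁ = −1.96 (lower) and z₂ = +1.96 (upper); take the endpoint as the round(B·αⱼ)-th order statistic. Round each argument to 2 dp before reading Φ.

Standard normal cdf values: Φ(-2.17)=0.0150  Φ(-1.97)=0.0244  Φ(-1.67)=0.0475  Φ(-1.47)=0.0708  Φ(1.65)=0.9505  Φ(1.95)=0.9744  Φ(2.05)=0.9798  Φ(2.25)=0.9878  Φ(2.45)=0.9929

(5.5, 14.0)

Lower: z₀ + z₁ = -0.113 + (-1.960) = -2.073; 1 − a(z₀+z₁) = 1 − (0.056)(-2.073) = 1.1161; argument = -0.113 + (-2.073)/1.1161 = -1.9704 → -1.97.
α₁ = Φ(-1.97) = 0.0244; rank = round(200 × 0.0244) = 5; θ*₍5₎ = 5.5.
Upper: z₀ + z₂ = 1.847; 1 − a(z₀+z₂) = 0.8966; argument = 1.9471 → 1.95; α₂ = 0.9744; rank = 195; θ*₍195₎ = 14.0.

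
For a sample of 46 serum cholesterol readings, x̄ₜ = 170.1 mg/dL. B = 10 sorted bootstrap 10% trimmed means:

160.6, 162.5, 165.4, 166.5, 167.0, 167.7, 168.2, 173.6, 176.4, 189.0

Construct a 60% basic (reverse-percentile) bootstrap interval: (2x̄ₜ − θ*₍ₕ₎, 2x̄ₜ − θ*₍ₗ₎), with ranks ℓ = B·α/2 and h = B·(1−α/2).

(166.6, 177.7)

Percentile endpoints at ranks 2 and 8: θ*₍2₎ = 162.5, θ*₍8₎ = 173.6.
Basic interval reflects these around x̄ₜ:
  lower = 2 × 170.1 − 173.6 = 166.6
  upper = 2 × 170.1 − 162.5 = 177.7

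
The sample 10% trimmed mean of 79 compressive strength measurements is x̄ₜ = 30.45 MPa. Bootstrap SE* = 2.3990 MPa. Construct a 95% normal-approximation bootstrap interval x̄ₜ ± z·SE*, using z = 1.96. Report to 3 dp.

(25.748, 35.152)

Margin = 1.96 × 2.3990 = 4.7020
Interval: 30.45 ± 4.7020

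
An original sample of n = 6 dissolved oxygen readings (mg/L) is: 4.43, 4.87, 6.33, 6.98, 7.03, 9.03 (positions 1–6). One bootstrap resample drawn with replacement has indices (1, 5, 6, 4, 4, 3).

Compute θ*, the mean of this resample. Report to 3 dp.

Resample values: 4.43, 7.03, 9.03, 6.98, 6.98, 6.33.
Mean = (4.43 + 7.03 + 9.03 + 6.98 + 6.98 + 6.33) / 6 = 40.780 / 6 = 6.797

θ* = 6.797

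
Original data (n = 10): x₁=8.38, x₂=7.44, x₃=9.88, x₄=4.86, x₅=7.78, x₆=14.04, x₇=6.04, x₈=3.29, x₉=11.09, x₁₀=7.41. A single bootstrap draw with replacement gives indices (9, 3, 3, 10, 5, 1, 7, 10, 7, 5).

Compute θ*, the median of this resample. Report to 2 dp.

Resample values: 11.09, 9.88, 9.88, 7.41, 7.78, 8.38, 6.04, 7.41, 6.04, 7.78.
Sorted: 6.04, 6.04, 7.41, 7.41, 7.78, 7.78, 8.38, 9.88, 9.88, 11.09
Median = average of the two middle values = 7.78

θ* = 7.78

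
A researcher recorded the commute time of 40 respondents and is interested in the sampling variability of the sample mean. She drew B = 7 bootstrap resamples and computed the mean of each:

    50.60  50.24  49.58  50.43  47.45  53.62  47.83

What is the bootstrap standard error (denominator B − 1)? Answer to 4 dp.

Bootstrap SE is the standard deviation of the 7 replicate means.
Mean of replicates: (50.60 + 50.24 + 49.58 + 50.43 + 47.45 + 53.62 + 47.83) / 7 = 349.75000 / 7 = 49.96429
Sum of squared deviations: (+0.63571)² + (+0.27571)² + (−0.38429)² + (+0.46571)² + (−2.51429)² + (+3.65571)² + (−2.13429)² = 25.08577
Variance = 25.08577 / 6 = 4.18096
SE* = √4.18096

SE* = 2.0447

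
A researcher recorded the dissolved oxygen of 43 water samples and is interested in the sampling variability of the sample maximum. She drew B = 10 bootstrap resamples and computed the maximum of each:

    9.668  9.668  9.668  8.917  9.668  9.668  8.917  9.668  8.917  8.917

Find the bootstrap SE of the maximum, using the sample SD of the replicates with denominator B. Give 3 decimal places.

SE* = 0.368

Bootstrap SE is the standard deviation of the 10 replicate maximums.
Mean of replicates: (9.668 + 9.668 + 9.668 + 8.917 + 9.668 + 9.668 + 8.917 + 9.668 + 8.917 + 8.917) / 10 = 93.6760 / 10 = 9.3676
Sum of squared deviations: (+0.3004)² + (+0.3004)² + (+0.3004)² + (−0.4506)² + (+0.3004)² + (+0.3004)² + (−0.4506)² + (+0.3004)² + (−0.4506)² + (−0.4506)² = 1.3536
Variance = 1.3536 / 10 = 0.1354
SE* = √0.1354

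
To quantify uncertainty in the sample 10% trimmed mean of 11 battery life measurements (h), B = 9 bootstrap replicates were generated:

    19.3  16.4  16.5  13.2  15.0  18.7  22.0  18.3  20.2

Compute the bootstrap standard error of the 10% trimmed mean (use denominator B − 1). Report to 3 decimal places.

SE* = 2.723

Bootstrap SE is the standard deviation of the 9 replicate 10% trimmed means.
Mean of replicates: (19.3 + 16.4 + 16.5 + 13.2 + 15.0 + 18.7 + 22.0 + 18.3 + 20.2) / 9 = 159.6000 / 9 = 17.7333
Sum of squared deviations: (+1.5667)² + (−1.3333)² + (−1.2333)² + (−4.5333)² + (−2.7333)² + (+0.9667)² + (+4.2667)² + (+0.5667)² + (+2.4667)² = 59.3200
Variance = 59.3200 / 8 = 7.4150
SE* = √7.4150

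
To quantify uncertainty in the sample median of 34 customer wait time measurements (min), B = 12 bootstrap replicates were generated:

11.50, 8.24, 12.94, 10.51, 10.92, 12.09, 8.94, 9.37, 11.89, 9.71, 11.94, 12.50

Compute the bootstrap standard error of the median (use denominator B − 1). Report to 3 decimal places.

Bootstrap SE is the standard deviation of the 12 replicate medians.
Mean of replicates: (11.50 + 8.24 + 12.94 + 10.51 + 10.92 + 12.09 + 8.94 + 9.37 + 11.89 + 9.71 + 11.94 + 12.50) / 12 = 130.5500 / 12 = 10.8792
Sum of squared deviations: (+0.6208)² + (−2.6392)² + (+2.0608)² + (−0.3692)² + (+0.0408)² + (+1.2108)² + (−1.9392)² + (−1.5092)² + (+1.0108)² + (−1.1692)² + (+1.0608)² + (+1.6208)² = 25.3809
Variance = 25.3809 / 11 = 2.3074
SE* = √2.3074

SE* = 1.519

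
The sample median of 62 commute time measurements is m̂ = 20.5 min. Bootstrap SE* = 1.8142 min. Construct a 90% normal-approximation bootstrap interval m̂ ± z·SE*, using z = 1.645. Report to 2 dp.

(17.52, 23.48)

Margin = 1.645 × 1.8142 = 2.984
Interval: 20.5 ± 2.984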